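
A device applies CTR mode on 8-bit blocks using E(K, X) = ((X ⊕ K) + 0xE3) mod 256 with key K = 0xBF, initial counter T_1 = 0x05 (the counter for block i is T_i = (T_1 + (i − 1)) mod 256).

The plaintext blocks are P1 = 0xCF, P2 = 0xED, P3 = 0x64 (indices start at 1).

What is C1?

C1 = 0x52

CTR encryption: S_i = E(K, T_i) where T_i is the counter for block i; C_i = P_i ⊕ S_i.
C1: T = 0x05, S = E(K, T) = 0x9D; 0xCF ⊕ 0x9D = 0x52.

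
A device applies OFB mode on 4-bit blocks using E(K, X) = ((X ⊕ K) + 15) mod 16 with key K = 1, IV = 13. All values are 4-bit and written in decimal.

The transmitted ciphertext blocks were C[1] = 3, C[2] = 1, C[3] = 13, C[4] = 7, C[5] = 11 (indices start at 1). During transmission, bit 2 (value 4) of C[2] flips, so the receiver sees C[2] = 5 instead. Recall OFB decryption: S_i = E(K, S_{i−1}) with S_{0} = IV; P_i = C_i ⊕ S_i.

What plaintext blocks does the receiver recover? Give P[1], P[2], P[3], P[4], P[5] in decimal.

P[1] = 8, P[2] = 12, P[3] = 10, P[4] = 2, P[5] = 8

Only C[2] changed, to 5. In OFB, a change in C_i flips the same bit in P_i only; the keystream is unaffected. Decrypting the received ciphertext:
P[1]: S = E(K, 13) = 11; 3 ⊕ 11 = 8.
P[2]: S = E(K, 11) = 9; 5 ⊕ 9 = 12.
P[3]: S = E(K, 9) = 7; 13 ⊕ 7 = 10.
P[4]: S = E(K, 7) = 5; 7 ⊕ 5 = 2.
P[5]: S = E(K, 5) = 3; 11 ⊕ 3 = 8.
Blocks that differ from the original plaintext: P[2].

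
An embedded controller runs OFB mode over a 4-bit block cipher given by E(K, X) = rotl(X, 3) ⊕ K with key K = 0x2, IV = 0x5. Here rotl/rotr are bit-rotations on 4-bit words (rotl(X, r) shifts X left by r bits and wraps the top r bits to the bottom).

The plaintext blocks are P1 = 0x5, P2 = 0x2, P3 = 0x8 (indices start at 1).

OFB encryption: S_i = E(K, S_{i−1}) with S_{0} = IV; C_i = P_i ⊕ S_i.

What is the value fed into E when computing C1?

0x5

C1: S = E(K, 0x5) = 0x8; 0x5 ⊕ 0x8 = 0xD.
So the input to E for block 1 is 0x5.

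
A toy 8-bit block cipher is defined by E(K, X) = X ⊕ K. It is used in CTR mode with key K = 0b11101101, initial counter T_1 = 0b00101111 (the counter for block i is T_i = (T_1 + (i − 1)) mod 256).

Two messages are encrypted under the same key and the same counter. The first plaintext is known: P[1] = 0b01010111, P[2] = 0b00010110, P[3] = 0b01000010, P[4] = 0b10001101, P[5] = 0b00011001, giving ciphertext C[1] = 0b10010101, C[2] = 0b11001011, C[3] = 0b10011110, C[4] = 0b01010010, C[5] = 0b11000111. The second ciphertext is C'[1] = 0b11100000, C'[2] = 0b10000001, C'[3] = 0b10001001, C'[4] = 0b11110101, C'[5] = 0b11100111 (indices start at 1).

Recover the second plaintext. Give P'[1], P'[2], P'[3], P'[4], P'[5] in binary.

P'[1] = 0b00100010, P'[2] = 0b01011100, P'[3] = 0b01010101, P'[4] = 0b00101010, P'[5] = 0b00111001

In CTR with a reused counter, both messages share the same keystream S_i, so C_i ⊕ C'_i = P_i ⊕ P'_i and thus P'_i = P_i ⊕ C_i ⊕ C'_i.
P'[1]: 0b01010111 ⊕ 0b10010101 ⊕ 0b11100000 = 0b00100010.
P'[2]: 0b00010110 ⊕ 0b11001011 ⊕ 0b10000001 = 0b01011100.
P'[3]: 0b01000010 ⊕ 0b10011110 ⊕ 0b10001001 = 0b01010101.
P'[4]: 0b10001101 ⊕ 0b01010010 ⊕ 0b11110101 = 0b00101010.
P'[5]: 0b00011001 ⊕ 0b11000111 ⊕ 0b11100111 = 0b00111001.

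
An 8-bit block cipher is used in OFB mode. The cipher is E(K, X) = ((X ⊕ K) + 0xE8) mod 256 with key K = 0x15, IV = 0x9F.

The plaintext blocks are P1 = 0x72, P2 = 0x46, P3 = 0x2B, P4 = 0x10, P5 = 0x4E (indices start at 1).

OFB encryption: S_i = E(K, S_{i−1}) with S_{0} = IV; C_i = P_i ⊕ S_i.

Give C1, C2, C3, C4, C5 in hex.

C1 = 0x00, C2 = 0x09, C3 = 0x69, C4 = 0x2F, C5 = 0x5C

C1: S = E(K, 0x9F) = 0x72; 0x72 ⊕ 0x72 = 0x00.
C2: S = E(K, 0x72) = 0x4F; 0x46 ⊕ 0x4F = 0x09.
C3: S = E(K, 0x4F) = 0x42; 0x2B ⊕ 0x42 = 0x69.
C4: S = E(K, 0x42) = 0x3F; 0x10 ⊕ 0x3F = 0x2F.
C5: S = E(K, 0x3F) = 0x12; 0x4E ⊕ 0x12 = 0x5C.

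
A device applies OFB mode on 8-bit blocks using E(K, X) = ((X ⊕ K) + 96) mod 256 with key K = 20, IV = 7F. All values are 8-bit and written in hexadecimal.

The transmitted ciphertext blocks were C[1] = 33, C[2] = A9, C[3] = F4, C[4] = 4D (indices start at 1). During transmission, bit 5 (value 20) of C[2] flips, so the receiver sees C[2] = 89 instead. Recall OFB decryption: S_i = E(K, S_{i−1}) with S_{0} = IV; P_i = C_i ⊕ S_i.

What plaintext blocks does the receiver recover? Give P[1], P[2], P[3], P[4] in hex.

P[1] = C6, P[2] = E2, P[3] = 15, P[4] = 1A

Only C[2] changed, to 89. In OFB, a change in C_i flips the same bit in P_i only; the keystream is unaffected. Decrypting the received ciphertext:
P[1]: S = E(K, 7F) = F5; 33 ⊕ F5 = C6.
P[2]: S = E(K, F5) = 6B; 89 ⊕ 6B = E2.
P[3]: S = E(K, 6B) = E1; F4 ⊕ E1 = 15.
P[4]: S = E(K, E1) = 57; 4D ⊕ 57 = 1A.
Blocks that differ from the original plaintext: P[2].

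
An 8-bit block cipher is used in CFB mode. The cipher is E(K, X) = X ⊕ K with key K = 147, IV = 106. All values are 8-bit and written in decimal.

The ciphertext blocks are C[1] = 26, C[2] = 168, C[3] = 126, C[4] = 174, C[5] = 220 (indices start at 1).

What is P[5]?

P[5] = 225

CFB decryption: P_i = C_i ⊕ E(K, C_{i−1}), with C_{0} = IV.
P[5]: E(K, 174) = 61; 220 ⊕ 61 = 225.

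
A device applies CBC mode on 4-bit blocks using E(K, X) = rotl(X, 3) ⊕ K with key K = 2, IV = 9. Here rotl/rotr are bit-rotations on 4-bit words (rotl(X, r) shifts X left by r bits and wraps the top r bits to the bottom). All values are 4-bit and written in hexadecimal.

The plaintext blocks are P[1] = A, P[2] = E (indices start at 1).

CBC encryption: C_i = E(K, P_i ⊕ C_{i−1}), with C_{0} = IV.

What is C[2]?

C[1]: P[1] ⊕ 9 = 3; E(K, 3) = B.
C[2]: P[2] ⊕ B = 5; E(K, 5) = 8.

C[2] = 8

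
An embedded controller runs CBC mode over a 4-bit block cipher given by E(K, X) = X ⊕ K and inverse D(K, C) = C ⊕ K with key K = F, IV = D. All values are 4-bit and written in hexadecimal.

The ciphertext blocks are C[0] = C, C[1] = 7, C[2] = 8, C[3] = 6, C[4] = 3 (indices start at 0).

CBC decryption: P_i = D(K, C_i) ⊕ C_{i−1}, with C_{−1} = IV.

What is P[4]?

P[4] = A

P[4]: D(K, 3) = C; C ⊕ 6 = A.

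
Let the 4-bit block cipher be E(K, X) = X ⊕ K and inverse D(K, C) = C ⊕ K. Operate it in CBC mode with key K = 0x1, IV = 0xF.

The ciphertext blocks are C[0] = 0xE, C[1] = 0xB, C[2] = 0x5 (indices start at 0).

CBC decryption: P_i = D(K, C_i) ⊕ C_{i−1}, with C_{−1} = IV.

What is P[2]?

P[2] = 0xF

P[2]: D(K, 0x5) = 0x4; 0x4 ⊕ 0xB = 0xF.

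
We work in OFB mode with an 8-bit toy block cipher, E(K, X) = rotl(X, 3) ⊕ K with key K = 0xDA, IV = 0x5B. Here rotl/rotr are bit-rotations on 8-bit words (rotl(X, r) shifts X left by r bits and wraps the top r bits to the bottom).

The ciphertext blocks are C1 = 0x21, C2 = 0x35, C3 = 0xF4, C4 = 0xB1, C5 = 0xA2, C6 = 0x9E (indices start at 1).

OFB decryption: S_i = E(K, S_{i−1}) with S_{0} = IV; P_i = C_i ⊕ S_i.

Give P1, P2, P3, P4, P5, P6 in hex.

P1 = 0x21, P2 = 0xEF, P3 = 0xF8, P4 = 0x0B, P5 = 0xAD, P6 = 0x3C

P1: S = E(K, 0x5B) = 0x00; 0x21 ⊕ 0x00 = 0x21.
P2: S = E(K, 0x00) = 0xDA; 0x35 ⊕ 0xDA = 0xEF.
P3: S = E(K, 0xDA) = 0x0C; 0xF4 ⊕ 0x0C = 0xF8.
P4: S = E(K, 0x0C) = 0xBA; 0xB1 ⊕ 0xBA = 0x0B.
P5: S = E(K, 0xBA) = 0x0F; 0xA2 ⊕ 0x0F = 0xAD.
P6: S = E(K, 0x0F) = 0xA2; 0x9E ⊕ 0xA2 = 0x3C.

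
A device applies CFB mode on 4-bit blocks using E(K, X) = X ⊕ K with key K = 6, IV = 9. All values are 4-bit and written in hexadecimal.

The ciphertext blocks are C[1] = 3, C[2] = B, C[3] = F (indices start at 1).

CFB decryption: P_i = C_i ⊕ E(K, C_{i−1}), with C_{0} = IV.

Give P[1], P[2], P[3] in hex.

P[1]: E(K, 9) = F; 3 ⊕ F = C.
P[2]: E(K, 3) = 5; B ⊕ 5 = E.
P[3]: E(K, B) = D; F ⊕ D = 2.

P[1] = C, P[2] = E, P[3] = 2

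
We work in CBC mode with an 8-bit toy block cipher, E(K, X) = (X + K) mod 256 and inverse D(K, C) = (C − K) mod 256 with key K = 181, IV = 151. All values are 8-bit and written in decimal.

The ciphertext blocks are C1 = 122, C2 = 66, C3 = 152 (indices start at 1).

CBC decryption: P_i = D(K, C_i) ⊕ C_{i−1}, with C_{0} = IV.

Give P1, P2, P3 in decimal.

P1 = 82, P2 = 247, P3 = 161

P1: D(K, 122) = 197; 197 ⊕ 151 = 82.
P2: D(K, 66) = 141; 141 ⊕ 122 = 247.
P3: D(K, 152) = 227; 227 ⊕ 66 = 161.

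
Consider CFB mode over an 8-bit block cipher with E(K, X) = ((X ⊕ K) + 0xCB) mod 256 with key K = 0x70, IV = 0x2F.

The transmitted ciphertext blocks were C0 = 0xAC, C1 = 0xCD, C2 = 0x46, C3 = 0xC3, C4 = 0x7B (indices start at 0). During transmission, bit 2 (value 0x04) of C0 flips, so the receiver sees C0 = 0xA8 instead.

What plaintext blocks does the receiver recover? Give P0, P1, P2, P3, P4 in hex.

P0 = 0x82, P1 = 0x6E, P2 = 0xCE, P3 = 0xC2, P4 = 0x05

CFB decryption: P_i = C_i ⊕ E(K, C_{i−1}), with C_{−1} = IV.
Only C0 changed, to 0xA8. In CFB, a change in C_i flips the same bit in P_i and garbles P_{i+1}. Decrypting the received ciphertext:
P0: E(K, 0x2F) = 0x2A; 0xA8 ⊕ 0x2A = 0x82.
P1: E(K, 0xA8) = 0xA3; 0xCD ⊕ 0xA3 = 0x6E.
P2: E(K, 0xCD) = 0x88; 0x46 ⊕ 0x88 = 0xCE.
P3: E(K, 0x46) = 0x01; 0xC3 ⊕ 0x01 = 0xC2.
P4: E(K, 0xC3) = 0x7E; 0x7B ⊕ 0x7E = 0x05.
Blocks that differ from the original plaintext: P0, P1.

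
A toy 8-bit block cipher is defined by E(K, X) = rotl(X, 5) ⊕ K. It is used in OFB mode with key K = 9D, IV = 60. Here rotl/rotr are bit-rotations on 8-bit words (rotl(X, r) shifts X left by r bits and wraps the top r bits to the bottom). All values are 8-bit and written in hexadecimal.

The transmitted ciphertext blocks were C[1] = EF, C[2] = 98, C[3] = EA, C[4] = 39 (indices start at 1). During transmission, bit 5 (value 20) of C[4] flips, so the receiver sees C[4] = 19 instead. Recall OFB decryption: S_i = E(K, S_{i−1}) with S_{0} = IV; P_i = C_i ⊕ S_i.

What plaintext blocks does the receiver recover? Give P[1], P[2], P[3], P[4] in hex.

Only C[4] changed, to 19. In OFB, a change in C_i flips the same bit in P_i only; the keystream is unaffected. Decrypting the received ciphertext:
P[1]: S = E(K, 60) = 91; EF ⊕ 91 = 7E.
P[2]: S = E(K, 91) = AF; 98 ⊕ AF = 37.
P[3]: S = E(K, AF) = 68; EA ⊕ 68 = 82.
P[4]: S = E(K, 68) = 90; 19 ⊕ 90 = 89.
Blocks that differ from the original plaintext: P[4].

P[1] = 7E, P[2] = 37, P[3] = 82, P[4] = 89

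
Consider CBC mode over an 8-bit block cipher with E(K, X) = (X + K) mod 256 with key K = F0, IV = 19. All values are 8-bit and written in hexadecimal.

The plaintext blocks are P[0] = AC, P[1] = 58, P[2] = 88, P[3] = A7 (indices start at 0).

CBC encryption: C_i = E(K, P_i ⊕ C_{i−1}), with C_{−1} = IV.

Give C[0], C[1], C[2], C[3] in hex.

C[0]: P[0] ⊕ 19 = B5; E(K, B5) = A5.
C[1]: P[1] ⊕ A5 = FD; E(K, FD) = ED.
C[2]: P[2] ⊕ ED = 65; E(K, 65) = 55.
C[3]: P[3] ⊕ 55 = F2; E(K, F2) = E2.

C[0] = A5, C[1] = ED, C[2] = 55, C[3] = E2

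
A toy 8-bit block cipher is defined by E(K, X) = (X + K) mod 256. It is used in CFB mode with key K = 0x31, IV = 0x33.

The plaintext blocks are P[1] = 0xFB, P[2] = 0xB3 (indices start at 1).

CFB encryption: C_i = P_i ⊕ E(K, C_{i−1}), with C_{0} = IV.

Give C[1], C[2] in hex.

C[1]: E(K, 0x33) = 0x64; 0xFB ⊕ 0x64 = 0x9F.
C[2]: E(K, 0x9F) = 0xD0; 0xB3 ⊕ 0xD0 = 0x63.

C[1] = 0x9F, C[2] = 0x63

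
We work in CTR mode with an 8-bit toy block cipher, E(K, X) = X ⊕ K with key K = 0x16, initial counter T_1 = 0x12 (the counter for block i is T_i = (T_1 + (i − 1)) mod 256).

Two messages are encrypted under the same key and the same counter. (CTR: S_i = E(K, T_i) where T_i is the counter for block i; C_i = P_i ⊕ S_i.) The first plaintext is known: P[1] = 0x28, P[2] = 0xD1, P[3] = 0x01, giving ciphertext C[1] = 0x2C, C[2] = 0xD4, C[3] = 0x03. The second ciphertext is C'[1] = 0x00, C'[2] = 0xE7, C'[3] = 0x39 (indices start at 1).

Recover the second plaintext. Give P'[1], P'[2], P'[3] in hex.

P'[1] = 0x04, P'[2] = 0xE2, P'[3] = 0x3B

In CTR with a reused counter, both messages share the same keystream S_i, so C_i ⊕ C'_i = P_i ⊕ P'_i and thus P'_i = P_i ⊕ C_i ⊕ C'_i.
P'[1]: 0x28 ⊕ 0x2C ⊕ 0x00 = 0x04.
P'[2]: 0xD1 ⊕ 0xD4 ⊕ 0xE7 = 0xE2.
P'[3]: 0x01 ⊕ 0x03 ⊕ 0x39 = 0x3B.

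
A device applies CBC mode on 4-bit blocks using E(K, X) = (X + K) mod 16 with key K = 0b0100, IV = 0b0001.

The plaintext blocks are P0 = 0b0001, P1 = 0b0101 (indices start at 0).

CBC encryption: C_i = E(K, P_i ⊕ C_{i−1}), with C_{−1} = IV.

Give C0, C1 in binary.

C0 = 0b0100, C1 = 0b0101

C0: P0 ⊕ 0b0001 = 0b0000; E(K, 0b0000) = 0b0100.
C1: P1 ⊕ 0b0100 = 0b0001; E(K, 0b0001) = 0b0101.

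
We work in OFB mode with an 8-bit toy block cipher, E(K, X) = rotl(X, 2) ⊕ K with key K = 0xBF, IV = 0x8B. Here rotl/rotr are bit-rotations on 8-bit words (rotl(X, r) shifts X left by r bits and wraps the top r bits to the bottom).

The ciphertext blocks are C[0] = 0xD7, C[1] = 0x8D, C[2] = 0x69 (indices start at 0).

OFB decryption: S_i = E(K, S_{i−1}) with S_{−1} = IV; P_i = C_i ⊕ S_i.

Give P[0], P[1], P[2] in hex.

P[0] = 0x46, P[1] = 0x74, P[2] = 0x31

P[0]: S = E(K, 0x8B) = 0x91; 0xD7 ⊕ 0x91 = 0x46.
P[1]: S = E(K, 0x91) = 0xF9; 0x8D ⊕ 0xF9 = 0x74.
P[2]: S = E(K, 0xF9) = 0x58; 0x69 ⊕ 0x58 = 0x31.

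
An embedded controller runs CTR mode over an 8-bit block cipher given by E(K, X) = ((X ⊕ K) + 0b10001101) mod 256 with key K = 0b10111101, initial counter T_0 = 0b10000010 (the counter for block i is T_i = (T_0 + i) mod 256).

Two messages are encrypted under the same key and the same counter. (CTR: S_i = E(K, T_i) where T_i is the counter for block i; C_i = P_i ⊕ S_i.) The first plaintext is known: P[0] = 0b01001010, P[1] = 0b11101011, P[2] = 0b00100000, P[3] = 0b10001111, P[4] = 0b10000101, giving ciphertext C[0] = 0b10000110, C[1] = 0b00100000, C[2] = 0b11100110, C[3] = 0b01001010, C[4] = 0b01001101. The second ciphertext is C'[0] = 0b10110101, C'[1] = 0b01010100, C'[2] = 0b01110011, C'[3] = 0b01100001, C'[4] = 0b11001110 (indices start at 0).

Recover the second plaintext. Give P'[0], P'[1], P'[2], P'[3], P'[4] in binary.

P'[0] = 0b01111001, P'[1] = 0b10011111, P'[2] = 0b10110101, P'[3] = 0b10100100, P'[4] = 0b00000110

In CTR with a reused counter, both messages share the same keystream S_i, so C_i ⊕ C'_i = P_i ⊕ P'_i and thus P'_i = P_i ⊕ C_i ⊕ C'_i.
P'[0]: 0b01001010 ⊕ 0b10000110 ⊕ 0b10110101 = 0b01111001.
P'[1]: 0b11101011 ⊕ 0b00100000 ⊕ 0b01010100 = 0b10011111.
P'[2]: 0b00100000 ⊕ 0b11100110 ⊕ 0b01110011 = 0b10110101.
P'[3]: 0b10001111 ⊕ 0b01001010 ⊕ 0b01100001 = 0b10100100.
P'[4]: 0b10000101 ⊕ 0b01001101 ⊕ 0b11001110 = 0b00000110.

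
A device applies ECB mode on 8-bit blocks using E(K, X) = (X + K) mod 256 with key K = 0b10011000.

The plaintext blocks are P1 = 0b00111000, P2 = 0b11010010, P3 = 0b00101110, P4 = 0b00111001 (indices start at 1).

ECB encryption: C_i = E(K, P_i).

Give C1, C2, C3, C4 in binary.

C1 = 0b11010000, C2 = 0b01101010, C3 = 0b11000110, C4 = 0b11010001

C1: E(K, 0b00111000) = 0b11010000.
C2: E(K, 0b11010010) = 0b01101010.
C3: E(K, 0b00101110) = 0b11000110.
C4: E(K, 0b00111001) = 0b11010001.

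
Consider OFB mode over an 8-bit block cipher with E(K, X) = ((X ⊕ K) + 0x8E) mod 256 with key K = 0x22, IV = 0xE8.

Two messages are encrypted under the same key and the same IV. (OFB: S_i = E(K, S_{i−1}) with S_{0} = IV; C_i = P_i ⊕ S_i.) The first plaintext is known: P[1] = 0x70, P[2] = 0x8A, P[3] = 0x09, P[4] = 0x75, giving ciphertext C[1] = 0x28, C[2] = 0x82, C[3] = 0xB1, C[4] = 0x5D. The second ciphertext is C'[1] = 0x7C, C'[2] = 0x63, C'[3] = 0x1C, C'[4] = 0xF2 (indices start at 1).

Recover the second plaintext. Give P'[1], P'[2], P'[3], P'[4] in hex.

In OFB with a reused IV, both messages share the same keystream S_i, so C_i ⊕ C'_i = P_i ⊕ P'_i and thus P'_i = P_i ⊕ C_i ⊕ C'_i.
P'[1]: 0x70 ⊕ 0x28 ⊕ 0x7C = 0x24.
P'[2]: 0x8A ⊕ 0x82 ⊕ 0x63 = 0x6B.
P'[3]: 0x09 ⊕ 0xB1 ⊕ 0x1C = 0xA4.
P'[4]: 0x75 ⊕ 0x5D ⊕ 0xF2 = 0xDA.

P'[1] = 0x24, P'[2] = 0x6B, P'[3] = 0xA4, P'[4] = 0xDA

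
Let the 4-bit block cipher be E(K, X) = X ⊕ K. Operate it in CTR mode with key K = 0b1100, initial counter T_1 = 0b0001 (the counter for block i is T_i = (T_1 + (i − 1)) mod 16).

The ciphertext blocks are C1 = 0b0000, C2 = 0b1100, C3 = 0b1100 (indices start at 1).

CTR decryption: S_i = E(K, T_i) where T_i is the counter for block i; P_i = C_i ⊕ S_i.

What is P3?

P3 = 0b0011

P3: T = 0b0011, S = E(K, T) = 0b1111; 0b1100 ⊕ 0b1111 = 0b0011.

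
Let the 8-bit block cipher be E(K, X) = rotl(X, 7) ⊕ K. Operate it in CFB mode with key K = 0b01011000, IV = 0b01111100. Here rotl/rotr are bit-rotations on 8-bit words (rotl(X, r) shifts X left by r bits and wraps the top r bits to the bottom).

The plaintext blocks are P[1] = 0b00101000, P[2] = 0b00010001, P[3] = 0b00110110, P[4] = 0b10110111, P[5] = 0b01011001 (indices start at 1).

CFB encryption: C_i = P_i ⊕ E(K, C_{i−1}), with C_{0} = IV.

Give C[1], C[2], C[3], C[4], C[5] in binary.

C[1]: E(K, 0b01111100) = 0b01100110; 0b00101000 ⊕ 0b01100110 = 0b01001110.
C[2]: E(K, 0b01001110) = 0b01111111; 0b00010001 ⊕ 0b01111111 = 0b01101110.
C[3]: E(K, 0b01101110) = 0b01101111; 0b00110110 ⊕ 0b01101111 = 0b01011001.
C[4]: E(K, 0b01011001) = 0b11110100; 0b10110111 ⊕ 0b11110100 = 0b01000011.
C[5]: E(K, 0b01000011) = 0b11111001; 0b01011001 ⊕ 0b11111001 = 0b10100000.

C[1] = 0b01001110, C[2] = 0b01101110, C[3] = 0b01011001, C[4] = 0b01000011, C[5] = 0b10100000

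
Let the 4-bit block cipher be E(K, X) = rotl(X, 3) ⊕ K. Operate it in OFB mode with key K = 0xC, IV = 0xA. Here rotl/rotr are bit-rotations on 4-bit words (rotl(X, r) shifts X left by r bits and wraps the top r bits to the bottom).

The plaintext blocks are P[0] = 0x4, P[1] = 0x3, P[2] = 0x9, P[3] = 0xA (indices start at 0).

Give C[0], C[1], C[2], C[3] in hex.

OFB encryption: S_i = E(K, S_{i−1}) with S_{−1} = IV; C_i = P_i ⊕ S_i.
C[0]: S = E(K, 0xA) = 0x9; 0x4 ⊕ 0x9 = 0xD.
C[1]: S = E(K, 0x9) = 0x0; 0x3 ⊕ 0x0 = 0x3.
C[2]: S = E(K, 0x0) = 0xC; 0x9 ⊕ 0xC = 0x5.
C[3]: S = E(K, 0xC) = 0xA; 0xA ⊕ 0xA = 0x0.

C[0] = 0xD, C[1] = 0x3, C[2] = 0x5, C[3] = 0x0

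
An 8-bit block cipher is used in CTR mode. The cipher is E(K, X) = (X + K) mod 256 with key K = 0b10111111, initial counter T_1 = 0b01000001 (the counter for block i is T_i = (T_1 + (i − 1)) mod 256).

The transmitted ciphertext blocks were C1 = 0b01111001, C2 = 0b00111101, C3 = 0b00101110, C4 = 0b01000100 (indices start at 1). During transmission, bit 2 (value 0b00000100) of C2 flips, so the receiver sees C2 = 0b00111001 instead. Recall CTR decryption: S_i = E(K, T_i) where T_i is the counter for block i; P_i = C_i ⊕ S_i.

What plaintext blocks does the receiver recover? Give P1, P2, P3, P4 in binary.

P1 = 0b01111001, P2 = 0b00111000, P3 = 0b00101100, P4 = 0b01000111

Only C2 changed, to 0b00111001. In CTR, a change in C_i flips the same bit in P_i only; the keystream is unaffected. Decrypting the received ciphertext:
P1: T = 0b01000001, S = E(K, T) = 0b00000000; 0b01111001 ⊕ 0b00000000 = 0b01111001.
P2: T = 0b01000010, S = E(K, T) = 0b00000001; 0b00111001 ⊕ 0b00000001 = 0b00111000.
P3: T = 0b01000011, S = E(K, T) = 0b00000010; 0b00101110 ⊕ 0b00000010 = 0b00101100.
P4: T = 0b01000100, S = E(K, T) = 0b00000011; 0b01000100 ⊕ 0b00000011 = 0b01000111.
Blocks that differ from the original plaintext: P2.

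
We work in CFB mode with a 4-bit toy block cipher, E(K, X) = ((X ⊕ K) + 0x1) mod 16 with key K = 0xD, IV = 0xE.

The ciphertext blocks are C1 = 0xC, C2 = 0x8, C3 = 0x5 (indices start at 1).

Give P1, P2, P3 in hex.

P1 = 0x8, P2 = 0xA, P3 = 0x3

CFB decryption: P_i = C_i ⊕ E(K, C_{i−1}), with C_{0} = IV.
P1: E(K, 0xE) = 0x4; 0xC ⊕ 0x4 = 0x8.
P2: E(K, 0xC) = 0x2; 0x8 ⊕ 0x2 = 0xA.
P3: E(K, 0x8) = 0x6; 0x5 ⊕ 0x6 = 0x3.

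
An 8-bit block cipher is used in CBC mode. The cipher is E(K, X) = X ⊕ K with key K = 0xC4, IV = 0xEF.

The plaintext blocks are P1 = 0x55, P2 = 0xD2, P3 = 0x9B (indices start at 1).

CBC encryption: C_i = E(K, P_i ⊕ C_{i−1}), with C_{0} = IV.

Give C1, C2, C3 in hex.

C1 = 0x7E, C2 = 0x68, C3 = 0x37

C1: P1 ⊕ 0xEF = 0xBA; E(K, 0xBA) = 0x7E.
C2: P2 ⊕ 0x7E = 0xAC; E(K, 0xAC) = 0x68.
C3: P3 ⊕ 0x68 = 0xF3; E(K, 0xF3) = 0x37.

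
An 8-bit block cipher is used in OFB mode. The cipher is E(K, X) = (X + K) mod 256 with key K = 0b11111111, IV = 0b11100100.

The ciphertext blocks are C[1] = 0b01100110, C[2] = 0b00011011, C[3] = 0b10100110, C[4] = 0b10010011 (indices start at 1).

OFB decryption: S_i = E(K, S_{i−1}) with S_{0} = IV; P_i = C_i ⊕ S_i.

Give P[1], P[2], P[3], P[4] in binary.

P[1]: S = E(K, 0b11100100) = 0b11100011; 0b01100110 ⊕ 0b11100011 = 0b10000101.
P[2]: S = E(K, 0b11100011) = 0b11100010; 0b00011011 ⊕ 0b11100010 = 0b11111001.
P[3]: S = E(K, 0b11100010) = 0b11100001; 0b10100110 ⊕ 0b11100001 = 0b01000111.
P[4]: S = E(K, 0b11100001) = 0b11100000; 0b10010011 ⊕ 0b11100000 = 0b01110011.

P[1] = 0b10000101, P[2] = 0b11111001, P[3] = 0b01000111, P[4] = 0b01110011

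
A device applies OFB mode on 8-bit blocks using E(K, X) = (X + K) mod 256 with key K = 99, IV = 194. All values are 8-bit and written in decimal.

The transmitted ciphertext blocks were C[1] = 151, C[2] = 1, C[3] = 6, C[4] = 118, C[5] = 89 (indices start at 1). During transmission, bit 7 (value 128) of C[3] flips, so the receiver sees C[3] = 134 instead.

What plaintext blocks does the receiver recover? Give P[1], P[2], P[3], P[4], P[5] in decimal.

OFB decryption: S_i = E(K, S_{i−1}) with S_{0} = IV; P_i = C_i ⊕ S_i.
Only C[3] changed, to 134. In OFB, a change in C_i flips the same bit in P_i only; the keystream is unaffected. Decrypting the received ciphertext:
P[1]: S = E(K, 194) = 37; 151 ⊕ 37 = 178.
P[2]: S = E(K, 37) = 136; 1 ⊕ 136 = 137.
P[3]: S = E(K, 136) = 235; 134 ⊕ 235 = 109.
P[4]: S = E(K, 235) = 78; 118 ⊕ 78 = 56.
P[5]: S = E(K, 78) = 177; 89 ⊕ 177 = 232.
Blocks that differ from the original plaintext: P[3].

P[1] = 178, P[2] = 137, P[3] = 109, P[4] = 56, P[5] = 232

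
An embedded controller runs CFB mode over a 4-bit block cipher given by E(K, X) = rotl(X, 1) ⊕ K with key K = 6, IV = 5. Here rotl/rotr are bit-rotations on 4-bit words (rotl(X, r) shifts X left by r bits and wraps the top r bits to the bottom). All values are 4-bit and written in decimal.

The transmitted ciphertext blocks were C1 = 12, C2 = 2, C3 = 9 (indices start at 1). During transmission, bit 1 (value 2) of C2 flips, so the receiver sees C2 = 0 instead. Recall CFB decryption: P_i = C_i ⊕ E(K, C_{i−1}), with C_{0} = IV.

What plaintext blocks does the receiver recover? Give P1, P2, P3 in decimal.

P1 = 0, P2 = 15, P3 = 15

Only C2 changed, to 0. In CFB, a change in C_i flips the same bit in P_i and garbles P_{i+1}. Decrypting the received ciphertext:
P1: E(K, 5) = 12; 12 ⊕ 12 = 0.
P2: E(K, 12) = 15; 0 ⊕ 15 = 15.
P3: E(K, 0) = 6; 9 ⊕ 6 = 15.
Blocks that differ from the original plaintext: P2, P3.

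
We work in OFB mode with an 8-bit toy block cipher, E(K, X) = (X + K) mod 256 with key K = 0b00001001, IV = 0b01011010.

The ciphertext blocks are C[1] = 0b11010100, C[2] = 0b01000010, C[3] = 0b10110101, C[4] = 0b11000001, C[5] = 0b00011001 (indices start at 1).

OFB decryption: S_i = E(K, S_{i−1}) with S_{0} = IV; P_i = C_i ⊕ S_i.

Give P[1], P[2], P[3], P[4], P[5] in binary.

P[1]: S = E(K, 0b01011010) = 0b01100011; 0b11010100 ⊕ 0b01100011 = 0b10110111.
P[2]: S = E(K, 0b01100011) = 0b01101100; 0b01000010 ⊕ 0b01101100 = 0b00101110.
P[3]: S = E(K, 0b01101100) = 0b01110101; 0b10110101 ⊕ 0b01110101 = 0b11000000.
P[4]: S = E(K, 0b01110101) = 0b01111110; 0b11000001 ⊕ 0b01111110 = 0b10111111.
P[5]: S = E(K, 0b01111110) = 0b10000111; 0b00011001 ⊕ 0b10000111 = 0b10011110.

P[1] = 0b10110111, P[2] = 0b00101110, P[3] = 0b11000000, P[4] = 0b10111111, P[5] = 0b10011110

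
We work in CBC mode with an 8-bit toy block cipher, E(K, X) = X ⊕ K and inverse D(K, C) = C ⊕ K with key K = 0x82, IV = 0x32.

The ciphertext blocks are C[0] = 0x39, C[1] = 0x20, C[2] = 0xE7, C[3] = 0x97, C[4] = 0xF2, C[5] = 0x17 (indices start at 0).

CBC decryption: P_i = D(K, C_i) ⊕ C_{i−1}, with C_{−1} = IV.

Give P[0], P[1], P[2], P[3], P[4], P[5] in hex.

P[0] = 0x89, P[1] = 0x9B, P[2] = 0x45, P[3] = 0xF2, P[4] = 0xE7, P[5] = 0x67

P[0]: D(K, 0x39) = 0xBB; 0xBB ⊕ 0x32 = 0x89.
P[1]: D(K, 0x20) = 0xA2; 0xA2 ⊕ 0x39 = 0x9B.
P[2]: D(K, 0xE7) = 0x65; 0x65 ⊕ 0x20 = 0x45.
P[3]: D(K, 0x97) = 0x15; 0x15 ⊕ 0xE7 = 0xF2.
P[4]: D(K, 0xF2) = 0x70; 0x70 ⊕ 0x97 = 0xE7.
P[5]: D(K, 0x17) = 0x95; 0x95 ⊕ 0xF2 = 0x67.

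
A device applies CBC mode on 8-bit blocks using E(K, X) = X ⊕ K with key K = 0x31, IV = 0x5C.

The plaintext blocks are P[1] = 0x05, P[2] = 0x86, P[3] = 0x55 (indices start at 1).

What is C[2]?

CBC encryption: C_i = E(K, P_i ⊕ C_{i−1}), with C_{0} = IV.
C[1]: P[1] ⊕ 0x5C = 0x59; E(K, 0x59) = 0x68.
C[2]: P[2] ⊕ 0x68 = 0xEE; E(K, 0xEE) = 0xDF.

C[2] = 0xDF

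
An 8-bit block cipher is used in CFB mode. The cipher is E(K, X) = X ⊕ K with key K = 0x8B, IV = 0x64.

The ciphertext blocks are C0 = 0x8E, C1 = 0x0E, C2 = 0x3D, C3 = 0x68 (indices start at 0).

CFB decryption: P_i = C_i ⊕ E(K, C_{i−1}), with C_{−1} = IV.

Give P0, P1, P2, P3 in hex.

P0 = 0x61, P1 = 0x0B, P2 = 0xB8, P3 = 0xDE

P0: E(K, 0x64) = 0xEF; 0x8E ⊕ 0xEF = 0x61.
P1: E(K, 0x8E) = 0x05; 0x0E ⊕ 0x05 = 0x0B.
P2: E(K, 0x0E) = 0x85; 0x3D ⊕ 0x85 = 0xB8.
P3: E(K, 0x3D) = 0xB6; 0x68 ⊕ 0xB6 = 0xDE.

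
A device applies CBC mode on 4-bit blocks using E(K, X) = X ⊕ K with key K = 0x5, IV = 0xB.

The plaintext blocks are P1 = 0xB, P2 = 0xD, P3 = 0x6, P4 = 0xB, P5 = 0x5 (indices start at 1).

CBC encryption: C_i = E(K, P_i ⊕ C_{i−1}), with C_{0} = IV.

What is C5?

C5 = 0x0

C1: P1 ⊕ 0xB = 0x0; E(K, 0x0) = 0x5.
C2: P2 ⊕ 0x5 = 0x8; E(K, 0x8) = 0xD.
C3: P3 ⊕ 0xD = 0xB; E(K, 0xB) = 0xE.
C4: P4 ⊕ 0xE = 0x5; E(K, 0x5) = 0x0.
C5: P5 ⊕ 0x0 = 0x5; E(K, 0x5) = 0x0.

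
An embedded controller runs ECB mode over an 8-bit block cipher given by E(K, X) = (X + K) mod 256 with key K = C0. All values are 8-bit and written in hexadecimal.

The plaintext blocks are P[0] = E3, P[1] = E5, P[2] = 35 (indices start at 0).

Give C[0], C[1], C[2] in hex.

ECB encryption: C_i = E(K, P_i).
C[0]: E(K, E3) = A3.
C[1]: E(K, E5) = A5.
C[2]: E(K, 35) = F5.

C[0] = A3, C[1] = A5, C[2] = F5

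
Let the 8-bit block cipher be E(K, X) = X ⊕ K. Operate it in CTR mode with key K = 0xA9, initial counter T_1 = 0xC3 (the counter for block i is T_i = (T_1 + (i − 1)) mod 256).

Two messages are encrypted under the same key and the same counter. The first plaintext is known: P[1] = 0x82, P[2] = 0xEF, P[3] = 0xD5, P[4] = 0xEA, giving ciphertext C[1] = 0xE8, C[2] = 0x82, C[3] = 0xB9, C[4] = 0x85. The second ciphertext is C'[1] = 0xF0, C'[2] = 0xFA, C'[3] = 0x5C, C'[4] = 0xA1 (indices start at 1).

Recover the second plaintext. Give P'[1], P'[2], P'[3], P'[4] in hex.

P'[1] = 0x9A, P'[2] = 0x97, P'[3] = 0x30, P'[4] = 0xCE

In CTR with a reused counter, both messages share the same keystream S_i, so C_i ⊕ C'_i = P_i ⊕ P'_i and thus P'_i = P_i ⊕ C_i ⊕ C'_i.
P'[1]: 0x82 ⊕ 0xE8 ⊕ 0xF0 = 0x9A.
P'[2]: 0xEF ⊕ 0x82 ⊕ 0xFA = 0x97.
P'[3]: 0xD5 ⊕ 0xB9 ⊕ 0x5C = 0x30.
P'[4]: 0xEA ⊕ 0x85 ⊕ 0xA1 = 0xCE.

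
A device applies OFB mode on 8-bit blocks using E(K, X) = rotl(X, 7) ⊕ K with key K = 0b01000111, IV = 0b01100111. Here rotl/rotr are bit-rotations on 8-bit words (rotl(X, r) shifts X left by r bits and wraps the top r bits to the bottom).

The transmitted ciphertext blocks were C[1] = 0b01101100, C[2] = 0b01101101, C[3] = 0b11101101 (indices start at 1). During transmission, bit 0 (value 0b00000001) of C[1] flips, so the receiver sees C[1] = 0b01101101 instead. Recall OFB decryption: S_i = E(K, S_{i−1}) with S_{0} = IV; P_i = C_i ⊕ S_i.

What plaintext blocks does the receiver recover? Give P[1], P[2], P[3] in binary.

Only C[1] changed, to 0b01101101. In OFB, a change in C_i flips the same bit in P_i only; the keystream is unaffected. Decrypting the received ciphertext:
P[1]: S = E(K, 0b01100111) = 0b11110100; 0b01101101 ⊕ 0b11110100 = 0b10011001.
P[2]: S = E(K, 0b11110100) = 0b00111101; 0b01101101 ⊕ 0b00111101 = 0b01010000.
P[3]: S = E(K, 0b00111101) = 0b11011001; 0b11101101 ⊕ 0b11011001 = 0b00110100.
Blocks that differ from the original plaintext: P[1].

P[1] = 0b10011001, P[2] = 0b01010000, P[3] = 0b00110100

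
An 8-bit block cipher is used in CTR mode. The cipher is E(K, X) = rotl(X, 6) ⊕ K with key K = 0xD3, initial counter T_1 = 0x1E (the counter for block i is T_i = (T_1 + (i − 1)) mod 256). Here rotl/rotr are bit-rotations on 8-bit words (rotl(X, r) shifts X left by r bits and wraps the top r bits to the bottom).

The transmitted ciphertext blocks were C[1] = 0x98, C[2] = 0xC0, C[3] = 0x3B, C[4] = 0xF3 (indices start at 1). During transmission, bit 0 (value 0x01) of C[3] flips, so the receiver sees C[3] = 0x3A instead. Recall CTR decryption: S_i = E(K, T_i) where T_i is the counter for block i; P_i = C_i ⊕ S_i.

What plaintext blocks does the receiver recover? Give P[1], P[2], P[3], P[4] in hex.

P[1] = 0xCC, P[2] = 0xD4, P[3] = 0xE1, P[4] = 0x68

Only C[3] changed, to 0x3A. In CTR, a change in C_i flips the same bit in P_i only; the keystream is unaffected. Decrypting the received ciphertext:
P[1]: T = 0x1E, S = E(K, T) = 0x54; 0x98 ⊕ 0x54 = 0xCC.
P[2]: T = 0x1F, S = E(K, T) = 0x14; 0xC0 ⊕ 0x14 = 0xD4.
P[3]: T = 0x20, S = E(K, T) = 0xDB; 0x3A ⊕ 0xDB = 0xE1.
P[4]: T = 0x21, S = E(K, T) = 0x9B; 0xF3 ⊕ 0x9B = 0x68.
Blocks that differ from the original plaintext: P[3].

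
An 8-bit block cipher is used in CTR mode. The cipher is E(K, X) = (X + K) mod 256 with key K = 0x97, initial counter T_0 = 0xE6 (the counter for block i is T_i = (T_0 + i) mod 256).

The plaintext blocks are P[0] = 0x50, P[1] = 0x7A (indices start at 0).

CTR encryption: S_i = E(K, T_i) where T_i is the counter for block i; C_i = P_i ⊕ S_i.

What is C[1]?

C[1] = 0x04

C[0]: T = 0xE6, S = E(K, T) = 0x7D; 0x50 ⊕ 0x7D = 0x2D.
C[1]: T = 0xE7, S = E(K, T) = 0x7E; 0x7A ⊕ 0x7E = 0x04.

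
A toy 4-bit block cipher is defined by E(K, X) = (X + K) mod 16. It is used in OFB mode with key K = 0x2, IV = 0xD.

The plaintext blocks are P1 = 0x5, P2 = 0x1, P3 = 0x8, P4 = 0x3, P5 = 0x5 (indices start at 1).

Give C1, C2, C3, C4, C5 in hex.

C1 = 0xA, C2 = 0x0, C3 = 0xB, C4 = 0x6, C5 = 0x2

OFB encryption: S_i = E(K, S_{i−1}) with S_{0} = IV; C_i = P_i ⊕ S_i.
C1: S = E(K, 0xD) = 0xF; 0x5 ⊕ 0xF = 0xA.
C2: S = E(K, 0xF) = 0x1; 0x1 ⊕ 0x1 = 0x0.
C3: S = E(K, 0x1) = 0x3; 0x8 ⊕ 0x3 = 0xB.
C4: S = E(K, 0x3) = 0x5; 0x3 ⊕ 0x5 = 0x6.
C5: S = E(K, 0x5) = 0x7; 0x5 ⊕ 0x7 = 0x2.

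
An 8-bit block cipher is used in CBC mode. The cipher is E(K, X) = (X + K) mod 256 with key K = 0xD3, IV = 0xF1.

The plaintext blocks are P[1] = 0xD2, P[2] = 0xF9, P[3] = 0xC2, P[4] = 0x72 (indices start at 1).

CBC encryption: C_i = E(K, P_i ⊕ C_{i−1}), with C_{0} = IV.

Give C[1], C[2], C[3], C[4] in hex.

C[1]: P[1] ⊕ 0xF1 = 0x23; E(K, 0x23) = 0xF6.
C[2]: P[2] ⊕ 0xF6 = 0x0F; E(K, 0x0F) = 0xE2.
C[3]: P[3] ⊕ 0xE2 = 0x20; E(K, 0x20) = 0xF3.
C[4]: P[4] ⊕ 0xF3 = 0x81; E(K, 0x81) = 0x54.

C[1] = 0xF6, C[2] = 0xE2, C[3] = 0xF3, C[4] = 0x54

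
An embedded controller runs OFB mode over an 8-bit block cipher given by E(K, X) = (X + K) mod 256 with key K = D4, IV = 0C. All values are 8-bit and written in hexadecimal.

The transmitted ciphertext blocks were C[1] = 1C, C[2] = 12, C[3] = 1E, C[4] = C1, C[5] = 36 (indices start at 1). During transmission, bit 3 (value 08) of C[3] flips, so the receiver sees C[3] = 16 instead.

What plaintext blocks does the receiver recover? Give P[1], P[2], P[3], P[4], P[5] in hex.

P[1] = FC, P[2] = A6, P[3] = 9E, P[4] = 9D, P[5] = 06

OFB decryption: S_i = E(K, S_{i−1}) with S_{0} = IV; P_i = C_i ⊕ S_i.
Only C[3] changed, to 16. In OFB, a change in C_i flips the same bit in P_i only; the keystream is unaffected. Decrypting the received ciphertext:
P[1]: S = E(K, 0C) = E0; 1C ⊕ E0 = FC.
P[2]: S = E(K, E0) = B4; 12 ⊕ B4 = A6.
P[3]: S = E(K, B4) = 88; 16 ⊕ 88 = 9E.
P[4]: S = E(K, 88) = 5C; C1 ⊕ 5C = 9D.
P[5]: S = E(K, 5C) = 30; 36 ⊕ 30 = 06.
Blocks that differ from the original plaintext: P[3].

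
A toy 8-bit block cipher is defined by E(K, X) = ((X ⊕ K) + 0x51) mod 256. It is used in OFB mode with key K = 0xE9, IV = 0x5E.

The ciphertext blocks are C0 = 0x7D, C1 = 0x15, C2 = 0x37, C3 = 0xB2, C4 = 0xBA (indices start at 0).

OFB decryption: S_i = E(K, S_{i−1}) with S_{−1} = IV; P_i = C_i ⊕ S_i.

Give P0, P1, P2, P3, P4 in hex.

P0 = 0x75, P1 = 0x27, P2 = 0x1B, P3 = 0xA4, P4 = 0xEA

P0: S = E(K, 0x5E) = 0x08; 0x7D ⊕ 0x08 = 0x75.
P1: S = E(K, 0x08) = 0x32; 0x15 ⊕ 0x32 = 0x27.
P2: S = E(K, 0x32) = 0x2C; 0x37 ⊕ 0x2C = 0x1B.
P3: S = E(K, 0x2C) = 0x16; 0xB2 ⊕ 0x16 = 0xA4.
P4: S = E(K, 0x16) = 0x50; 0xBA ⊕ 0x50 = 0xEA.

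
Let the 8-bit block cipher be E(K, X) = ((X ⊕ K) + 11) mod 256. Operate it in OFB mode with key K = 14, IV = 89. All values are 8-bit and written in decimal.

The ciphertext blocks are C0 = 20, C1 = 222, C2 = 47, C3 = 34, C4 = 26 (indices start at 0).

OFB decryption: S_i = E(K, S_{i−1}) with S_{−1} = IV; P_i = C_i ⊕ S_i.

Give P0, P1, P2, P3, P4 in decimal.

P0 = 118, P1 = 169, P2 = 171, P3 = 183, P4 = 188

P0: S = E(K, 89) = 98; 20 ⊕ 98 = 118.
P1: S = E(K, 98) = 119; 222 ⊕ 119 = 169.
P2: S = E(K, 119) = 132; 47 ⊕ 132 = 171.
P3: S = E(K, 132) = 149; 34 ⊕ 149 = 183.
P4: S = E(K, 149) = 166; 26 ⊕ 166 = 188.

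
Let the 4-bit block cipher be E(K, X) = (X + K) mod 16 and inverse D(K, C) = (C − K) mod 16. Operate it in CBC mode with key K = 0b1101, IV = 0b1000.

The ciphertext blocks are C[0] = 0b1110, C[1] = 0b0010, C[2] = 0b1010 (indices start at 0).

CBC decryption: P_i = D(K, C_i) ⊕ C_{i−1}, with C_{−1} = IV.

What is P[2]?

P[2]: D(K, 0b1010) = 0b1101; 0b1101 ⊕ 0b0010 = 0b1111.

P[2] = 0b1111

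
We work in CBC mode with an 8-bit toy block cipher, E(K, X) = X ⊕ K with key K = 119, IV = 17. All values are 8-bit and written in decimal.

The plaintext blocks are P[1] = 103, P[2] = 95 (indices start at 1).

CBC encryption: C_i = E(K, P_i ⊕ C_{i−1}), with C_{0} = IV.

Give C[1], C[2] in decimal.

C[1] = 1, C[2] = 41

C[1]: P[1] ⊕ 17 = 118; E(K, 118) = 1.
C[2]: P[2] ⊕ 1 = 94; E(K, 94) = 41.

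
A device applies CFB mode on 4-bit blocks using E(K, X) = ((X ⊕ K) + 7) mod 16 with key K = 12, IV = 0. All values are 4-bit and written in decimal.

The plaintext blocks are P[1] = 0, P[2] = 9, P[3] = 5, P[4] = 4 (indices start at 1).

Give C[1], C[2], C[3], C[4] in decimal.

C[1] = 3, C[2] = 15, C[3] = 15, C[4] = 14

CFB encryption: C_i = P_i ⊕ E(K, C_{i−1}), with C_{0} = IV.
C[1]: E(K, 0) = 3; 0 ⊕ 3 = 3.
C[2]: E(K, 3) = 6; 9 ⊕ 6 = 15.
C[3]: E(K, 15) = 10; 5 ⊕ 10 = 15.
C[4]: E(K, 15) = 10; 4 ⊕ 10 = 14.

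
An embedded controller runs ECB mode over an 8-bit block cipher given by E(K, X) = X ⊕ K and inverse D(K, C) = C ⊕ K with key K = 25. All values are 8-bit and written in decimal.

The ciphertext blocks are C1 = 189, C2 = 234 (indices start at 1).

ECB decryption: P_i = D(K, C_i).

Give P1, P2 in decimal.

P1: D(K, 189) = 164.
P2: D(K, 234) = 243.

P1 = 164, P2 = 243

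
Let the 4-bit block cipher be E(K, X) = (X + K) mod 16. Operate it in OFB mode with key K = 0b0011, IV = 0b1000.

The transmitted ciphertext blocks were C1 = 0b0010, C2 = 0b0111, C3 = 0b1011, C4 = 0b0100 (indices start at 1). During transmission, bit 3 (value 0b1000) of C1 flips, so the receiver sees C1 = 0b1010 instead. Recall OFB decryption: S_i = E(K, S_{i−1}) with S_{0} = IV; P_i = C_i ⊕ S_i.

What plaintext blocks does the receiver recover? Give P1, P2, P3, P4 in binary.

Only C1 changed, to 0b1010. In OFB, a change in C_i flips the same bit in P_i only; the keystream is unaffected. Decrypting the received ciphertext:
P1: S = E(K, 0b1000) = 0b1011; 0b1010 ⊕ 0b1011 = 0b0001.
P2: S = E(K, 0b1011) = 0b1110; 0b0111 ⊕ 0b1110 = 0b1001.
P3: S = E(K, 0b1110) = 0b0001; 0b1011 ⊕ 0b0001 = 0b1010.
P4: S = E(K, 0b0001) = 0b0100; 0b0100 ⊕ 0b0100 = 0b0000.
Blocks that differ from the original plaintext: P1.

P1 = 0b0001, P2 = 0b1001, P3 = 0b1010, P4 = 0b0000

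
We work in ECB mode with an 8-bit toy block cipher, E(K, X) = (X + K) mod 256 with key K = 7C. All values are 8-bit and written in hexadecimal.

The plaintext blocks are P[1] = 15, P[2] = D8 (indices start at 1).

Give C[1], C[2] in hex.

ECB encryption: C_i = E(K, P_i).
C[1]: E(K, 15) = 91.
C[2]: E(K, D8) = 54.

C[1] = 91, C[2] = 54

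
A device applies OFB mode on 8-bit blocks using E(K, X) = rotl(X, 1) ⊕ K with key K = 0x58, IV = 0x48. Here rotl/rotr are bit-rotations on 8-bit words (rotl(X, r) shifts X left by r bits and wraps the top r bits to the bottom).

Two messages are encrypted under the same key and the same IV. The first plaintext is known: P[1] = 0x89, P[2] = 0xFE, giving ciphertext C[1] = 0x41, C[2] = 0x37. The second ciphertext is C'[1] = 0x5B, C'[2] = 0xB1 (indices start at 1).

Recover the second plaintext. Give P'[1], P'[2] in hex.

P'[1] = 0x93, P'[2] = 0x78

In OFB with a reused IV, both messages share the same keystream S_i, so C_i ⊕ C'_i = P_i ⊕ P'_i and thus P'_i = P_i ⊕ C_i ⊕ C'_i.
P'[1]: 0x89 ⊕ 0x41 ⊕ 0x5B = 0x93.
P'[2]: 0xFE ⊕ 0x37 ⊕ 0xB1 = 0x78.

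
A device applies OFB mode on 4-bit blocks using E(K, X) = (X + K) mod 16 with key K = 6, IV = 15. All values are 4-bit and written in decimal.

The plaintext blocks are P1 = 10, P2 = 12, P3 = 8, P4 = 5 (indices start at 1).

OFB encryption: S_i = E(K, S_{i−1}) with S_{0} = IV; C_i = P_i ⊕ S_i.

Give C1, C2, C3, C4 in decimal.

C1 = 15, C2 = 7, C3 = 9, C4 = 2

C1: S = E(K, 15) = 5; 10 ⊕ 5 = 15.
C2: S = E(K, 5) = 11; 12 ⊕ 11 = 7.
C3: S = E(K, 11) = 1; 8 ⊕ 1 = 9.
C4: S = E(K, 1) = 7; 5 ⊕ 7 = 2.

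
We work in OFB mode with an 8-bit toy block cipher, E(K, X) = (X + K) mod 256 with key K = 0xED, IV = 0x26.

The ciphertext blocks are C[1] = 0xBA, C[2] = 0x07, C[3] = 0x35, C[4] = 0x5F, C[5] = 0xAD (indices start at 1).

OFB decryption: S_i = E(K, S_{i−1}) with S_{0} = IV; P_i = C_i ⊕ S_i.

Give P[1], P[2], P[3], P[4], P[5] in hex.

P[1]: S = E(K, 0x26) = 0x13; 0xBA ⊕ 0x13 = 0xA9.
P[2]: S = E(K, 0x13) = 0x00; 0x07 ⊕ 0x00 = 0x07.
P[3]: S = E(K, 0x00) = 0xED; 0x35 ⊕ 0xED = 0xD8.
P[4]: S = E(K, 0xED) = 0xDA; 0x5F ⊕ 0xDA = 0x85.
P[5]: S = E(K, 0xDA) = 0xC7; 0xAD ⊕ 0xC7 = 0x6A.

P[1] = 0xA9, P[2] = 0x07, P[3] = 0xD8, P[4] = 0x85, P[5] = 0x6A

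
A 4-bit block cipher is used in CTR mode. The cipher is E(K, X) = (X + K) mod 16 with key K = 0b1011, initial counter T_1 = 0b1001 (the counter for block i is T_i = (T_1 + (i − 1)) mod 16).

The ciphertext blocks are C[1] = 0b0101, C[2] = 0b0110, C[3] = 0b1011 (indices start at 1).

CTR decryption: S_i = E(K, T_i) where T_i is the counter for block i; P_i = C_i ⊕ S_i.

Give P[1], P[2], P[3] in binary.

P[1] = 0b0001, P[2] = 0b0011, P[3] = 0b1101

P[1]: T = 0b1001, S = E(K, T) = 0b0100; 0b0101 ⊕ 0b0100 = 0b0001.
P[2]: T = 0b1010, S = E(K, T) = 0b0101; 0b0110 ⊕ 0b0101 = 0b0011.
P[3]: T = 0b1011, S = E(K, T) = 0b0110; 0b1011 ⊕ 0b0110 = 0b1101.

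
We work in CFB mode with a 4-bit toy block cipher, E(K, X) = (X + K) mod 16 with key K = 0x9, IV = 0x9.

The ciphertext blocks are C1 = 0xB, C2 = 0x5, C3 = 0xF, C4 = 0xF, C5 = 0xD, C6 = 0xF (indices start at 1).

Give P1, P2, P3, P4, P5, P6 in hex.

CFB decryption: P_i = C_i ⊕ E(K, C_{i−1}), with C_{0} = IV.
P1: E(K, 0x9) = 0x2; 0xB ⊕ 0x2 = 0x9.
P2: E(K, 0xB) = 0x4; 0x5 ⊕ 0x4 = 0x1.
P3: E(K, 0x5) = 0xE; 0xF ⊕ 0xE = 0x1.
P4: E(K, 0xF) = 0x8; 0xF ⊕ 0x8 = 0x7.
P5: E(K, 0xF) = 0x8; 0xD ⊕ 0x8 = 0x5.
P6: E(K, 0xD) = 0x6; 0xF ⊕ 0x6 = 0x9.

P1 = 0x9, P2 = 0x1, P3 = 0x1, P4 = 0x7, P5 = 0x5, P6 = 0x9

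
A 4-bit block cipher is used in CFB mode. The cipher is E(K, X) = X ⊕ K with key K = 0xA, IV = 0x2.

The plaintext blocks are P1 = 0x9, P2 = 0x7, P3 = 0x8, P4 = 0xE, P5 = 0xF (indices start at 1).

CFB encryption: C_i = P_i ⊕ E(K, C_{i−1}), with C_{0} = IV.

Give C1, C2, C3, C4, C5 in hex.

C1 = 0x1, C2 = 0xC, C3 = 0xE, C4 = 0xA, C5 = 0xF

C1: E(K, 0x2) = 0x8; 0x9 ⊕ 0x8 = 0x1.
C2: E(K, 0x1) = 0xB; 0x7 ⊕ 0xB = 0xC.
C3: E(K, 0xC) = 0x6; 0x8 ⊕ 0x6 = 0xE.
C4: E(K, 0xE) = 0x4; 0xE ⊕ 0x4 = 0xA.
C5: E(K, 0xA) = 0x0; 0xF ⊕ 0x0 = 0xF.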